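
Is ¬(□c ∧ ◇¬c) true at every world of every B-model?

Tableau for the negation □c ∧ ◇¬c:
1. □c ∧ ◇¬c, w0
2. □c, w0
3. ◇¬c, w0
4. c, w0
5. ¬c, w1
6. c, w1
Accessibility: w0Rw0, w0Rw1, w1Rw0, w1Rw1
Branch closes: c and ¬c both at w1.
All branches of the negation close; one closing branch shown above.

Valid in B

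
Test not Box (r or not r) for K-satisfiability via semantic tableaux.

1. not Box (r or not r), 0
2. not (r or not r), 1
3. not r, 1
4. r, 1
Accessibility: 0R1
Branch closes: r and not r both at 1.
Every branch closes; the branch above is one of them.

No, unsatisfiable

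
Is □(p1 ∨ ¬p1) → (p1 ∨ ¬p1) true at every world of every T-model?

Valid

Tableau for the negation ¬(□(p1 ∨ ¬p1) → (p1 ∨ ¬p1)):
1. ¬(□(p1 ∨ ¬p1) → (p1 ∨ ¬p1)), 0
2. □(p1 ∨ ¬p1), 0
3. ¬(p1 ∨ ¬p1), 0
4. ¬p1, 0
5. p1, 0
Accessibility: 0R0
Branch closes: p1 and ¬p1 both at 0.
Every branch of the negation's tableau closes; the branch above is one of them.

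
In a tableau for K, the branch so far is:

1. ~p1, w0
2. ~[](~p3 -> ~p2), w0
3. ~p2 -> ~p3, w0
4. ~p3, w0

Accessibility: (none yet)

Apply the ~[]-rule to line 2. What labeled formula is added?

a fresh world w1 with w0Rw1, and ~(~p3 -> ~p2) at w1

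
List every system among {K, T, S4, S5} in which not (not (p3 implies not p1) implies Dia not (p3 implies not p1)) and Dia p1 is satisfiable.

K

T-tableau for the formula:
1. not (not (p3 implies not p1) implies Dia not (p3 implies not p1)) and Dia p1, w0
2. not (not (p3 implies not p1) implies Dia not (p3 implies not p1)), w0
3. Dia p1, w0
4. not (p3 implies not p1), w0
5. not Dia not (p3 implies not p1), w0
6. p3, w0
7. p1, w0
8. p3 implies not p1, w0
9. not p1, w0
Accessibility: w0Rw0
Branch closes: p1 and not p1 both at w0.
Every branch closes (one shown): unsatisfiable in T, hence also in S4, S5 (every S4/S5-frame is a T-frame).
K-tableau for the formula:
1. not (not (p3 implies not p1) implies Dia not (p3 implies not p1)) and Dia p1, w0
2. not (not (p3 implies not p1) implies Dia not (p3 implies not p1)), w0
3. Dia p1, w0
4. not (p3 implies not p1), w0
5. not Dia not (p3 implies not p1), w0
6. p3, w0
7. p1, w0
8. p1, w1
9. p3 implies not p1, w1
10. not p3, w1
Accessibility: w0Rw1
Complete open branch: satisfiable in K.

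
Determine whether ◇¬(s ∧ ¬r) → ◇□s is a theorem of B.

Tableau for the negation ¬(◇¬(s ∧ ¬r) → ◇□s):
1. ¬(◇¬(s ∧ ¬r) → ◇□s), u
2. ◇¬(s ∧ ¬r), u
3. ¬◇□s, u
4. ¬□s, u
5. ¬(s ∧ ¬r), v
6. ¬□s, v
7. r, v
8. ¬s, w
9. ¬□s, w
10. ¬s, x
11. ¬s, y
Accessibility: uRu, uRv, uRw, vRu, vRv, vRx, wRu, wRw, wRy, xRv, xRx, yRw, yRy
The negation has an open branch (countermodel exists).

Not valid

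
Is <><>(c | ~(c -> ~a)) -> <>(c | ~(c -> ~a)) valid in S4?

Tableau for the negation ~(<><>(c | ~(c -> ~a)) -> <>(c | ~(c -> ~a))):
1. ~(<><>(c | ~(c -> ~a)) -> <>(c | ~(c -> ~a))), w0
2. <><>(c | ~(c -> ~a)), w0
3. ~<>(c | ~(c -> ~a)), w0
4. ~(c | ~(c -> ~a)), w0
5. ~c, w0
6. c -> ~a, w0
7. ~a, w0
8. <>(c | ~(c -> ~a)), w1
9. ~(c | ~(c -> ~a)), w1
10. ~c, w1
11. c -> ~a, w1
12. ~a, w1
13. c | ~(c -> ~a), w2
14. ~(c | ~(c -> ~a)), w2
15. ~c, w2
16. c -> ~a, w2
17. ~(c -> ~a), w2
18. c, w2
19. a, w2
Accessibility: w0Rw0, w0Rw1, w0Rw2, w1Rw1, w1Rw2, w2Rw2
Branch closes: c and ~c both at w2.
Every branch of the negation's tableau closes; the branch above is one of them.

Valid in S4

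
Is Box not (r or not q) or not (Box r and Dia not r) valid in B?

Tableau for the negation not (Box not (r or not q) or not (Box r and Dia not r)):
1. not (Box not (r or not q) or not (Box r and Dia not r)), u
2. not Box not (r or not q), u   [neg-or-rule on 1]
3. Box r and Dia not r, u   [neg-or-rule on 1]
4. Box r, u   [and-rule on 3]
5. Dia not r, u   [and-rule on 3]
6. r, u   [Box-rule on 4 via uRu]
7. r or not q, v   [neg-Box-rule on 2: fresh world v, uRv]
8. r, v   [Box-rule on 4 via uRv]
9. not q, v   [or-rule on 7 (branches; this branch)]
10. not r, w   [Dia-rule on 5: fresh world w, uRw]
11. r, w   [Box-rule on 4 via uRw]
Accessibility: uRu, uRv, uRw, vRu, vRv, wRu, wRw
Branch closes: r and not r both at w.
Every branch of the negation's tableau closes; the branch above is one of them.

Yes, valid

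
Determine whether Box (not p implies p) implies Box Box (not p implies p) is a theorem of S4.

Tableau for the negation not (Box (not p implies p) implies Box Box (not p implies p)):
1. not (Box (not p implies p) implies Box Box (not p implies p)), w0
2. Box (not p implies p), w0   [neg-implies-rule on 1]
3. not Box Box (not p implies p), w0   [neg-implies-rule on 1]
4. not p implies p, w0   [Box-rule on 2 via w0Rw0]
5. p, w0   [implies-rule on 4 (branches; this branch)]
6. not Box (not p implies p), w1   [neg-Box-rule on 3: fresh world w1, w0Rw1]
7. not p implies p, w1   [Box-rule on 2 via w0Rw1]
8. p, w1   [implies-rule on 7 (branches; this branch)]
9. not (not p implies p), w2   [neg-Box-rule on 6: fresh world w2, w1Rw2]
10. not p, w2   [neg-implies-rule on 9]
11. not p implies p, w2   [Box-rule on 2 via w0Rw2]
12. p, w2   [implies-rule on 11 (branches; this branch)]
Accessibility: w0Rw0, w0Rw1, w0Rw2, w1Rw1, w1Rw2, w2Rw2
Branch closes: p and not p both at w2.
All branches of the negation close; one closing branch shown above.

Yes, valid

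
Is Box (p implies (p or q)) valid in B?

Yes, valid

Tableau for the negation not Box (p implies (p or q)):
1. not Box (p implies (p or q)), w0
2. not (p implies (p or q)), w1   [neg-Box-rule on 1: fresh world w1, w0Rw1]
3. p, w1   [neg-implies-rule on 2]
4. not (p or q), w1   [neg-implies-rule on 2]
5. not p, w1   [neg-or-rule on 4]
6. not q, w1   [neg-or-rule on 4]
Accessibility: w0Rw0, w0Rw1, w1Rw0, w1Rw1
Branch closes: p and not p both at w1.
Every branch of the negation's tableau closes; the branch above is one of them.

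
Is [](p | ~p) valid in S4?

Tableau for the negation ~[](p | ~p):
1. ~[](p | ~p), w0
2. ~(p | ~p), w1
3. ~p, w1
4. p, w1
Accessibility: w0Rw0, w0Rw1, w1Rw1
Branch closes: p and ~p both at w1.
All branches of the negation close; one closing branch shown above.

Yes, valid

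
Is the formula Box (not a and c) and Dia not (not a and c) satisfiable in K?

1. Box (not a and c) and Dia not (not a and c), u
2. Box (not a and c), u   [and-rule on 1]
3. Dia not (not a and c), u   [and-rule on 1]
4. not (not a and c), v   [Dia-rule on 3: fresh world v, uRv]
5. not a and c, v   [Box-rule on 2 via uRv]
6. not a, v   [and-rule on 5]
7. c, v   [and-rule on 5]
8. not c, v   [neg-and-rule on 4 (branches; this branch)]
Accessibility: uRv
Branch closes: c and not c both at v.
(One branch shown.) All branches close.

No, unsatisfiable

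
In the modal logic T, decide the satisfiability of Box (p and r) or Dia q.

Satisfiable (open branch found)

1. Box (p and r) or Dia q, 0
2. Dia q, 0
3. q, 1
Accessibility: 0R0, 0R1, 1R1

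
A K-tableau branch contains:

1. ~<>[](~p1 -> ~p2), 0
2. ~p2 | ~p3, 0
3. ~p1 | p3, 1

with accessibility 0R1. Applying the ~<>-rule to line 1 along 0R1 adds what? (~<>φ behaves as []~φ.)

~<>φ behaves as []~φ: propagate the negated body to each accessible world.

~[](~p1 -> ~p2), 1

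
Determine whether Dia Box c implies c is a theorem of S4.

No, not valid

Tableau for the negation not (Dia Box c implies c):
1. not (Dia Box c implies c), u
2. Dia Box c, u
3. not c, u
4. Box c, v
5. c, v
Accessibility: uRu, uRv, vRv
The negation has an open branch (countermodel exists).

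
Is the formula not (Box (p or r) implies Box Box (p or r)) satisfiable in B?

1. not (Box (p or r) implies Box Box (p or r)), 0
2. Box (p or r), 0   [neg-implies-rule on 1]
3. not Box Box (p or r), 0   [neg-implies-rule on 1]
4. p or r, 0   [Box-rule on 2 via 0R0]
5. r, 0   [or-rule on 4 (branches; this branch)]
6. not Box (p or r), 1   [neg-Box-rule on 3: fresh world 1, 0R1]
7. p or r, 1   [Box-rule on 2 via 0R1]
8. r, 1   [or-rule on 7 (branches; this branch)]
9. not (p or r), 2   [neg-Box-rule on 6: fresh world 2, 1R2]
10. not p, 2   [neg-or-rule on 9]
11. not r, 2   [neg-or-rule on 9]
Accessibility: 0R0, 0R1, 1R0, 1R1, 1R2, 2R1, 2R2

Satisfiable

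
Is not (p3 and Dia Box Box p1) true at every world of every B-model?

Not valid

Tableau for the negation p3 and Dia Box Box p1:
1. p3 and Dia Box Box p1, 0
2. p3, 0   [and-rule on 1]
3. Dia Box Box p1, 0   [and-rule on 1]
4. Box Box p1, 1   [Dia-rule on 3: fresh world 1, 0R1]
5. Box p1, 0   [Box-rule on 4 via 1R0]
6. Box p1, 1   [Box-rule on 4 via 1R1]
7. p1, 0   [Box-rule on 5 via 0R0]
8. p1, 1   [Box-rule on 5 via 0R1]
Accessibility: 0R0, 0R1, 1R0, 1R1
The negation has an open branch (countermodel exists).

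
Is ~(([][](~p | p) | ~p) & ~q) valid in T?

No, not valid

Tableau for the negation ([][](~p | p) | ~p) & ~q:
1. ([][](~p | p) | ~p) & ~q, u
2. [][](~p | p) | ~p, u
3. ~q, u
4. ~p, u
Accessibility: uRu
The negation has an open branch (countermodel exists).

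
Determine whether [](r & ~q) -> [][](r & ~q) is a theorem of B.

Invalid (countermodel exists)

Tableau for the negation ~([](r & ~q) -> [][](r & ~q)):
1. ~([](r & ~q) -> [][](r & ~q)), w0
2. [](r & ~q), w0
3. ~[][](r & ~q), w0
4. r & ~q, w0
5. r, w0
6. ~q, w0
7. ~[](r & ~q), w1
8. r & ~q, w1
9. r, w1
10. ~q, w1
11. ~(r & ~q), w2
12. q, w2
Accessibility: w0Rw0, w0Rw1, w1Rw0, w1Rw1, w1Rw2, w2Rw1, w2Rw2
The negation has an open branch (countermodel exists).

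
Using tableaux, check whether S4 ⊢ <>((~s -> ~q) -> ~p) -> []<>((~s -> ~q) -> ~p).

Not valid

Tableau for the negation ~(<>((~s -> ~q) -> ~p) -> []<>((~s -> ~q) -> ~p)):
1. ~(<>((~s -> ~q) -> ~p) -> []<>((~s -> ~q) -> ~p)), 0
2. <>((~s -> ~q) -> ~p), 0   [~->-rule on 1]
3. ~[]<>((~s -> ~q) -> ~p), 0   [~->-rule on 1]
4. (~s -> ~q) -> ~p, 1   [<>-rule on 2: fresh world 1, 0R1]
5. ~p, 1   [->-rule on 4 (branches; this branch)]
6. ~<>((~s -> ~q) -> ~p), 2   [~[]-rule on 3: fresh world 2, 0R2]
7. ~((~s -> ~q) -> ~p), 2   [~<>-rule on 6 via 2R2]
8. ~s -> ~q, 2   [~->-rule on 7]
9. p, 2   [~->-rule on 7]
10. ~q, 2   [->-rule on 8 (branches; this branch)]
Accessibility: 0R0, 0R1, 0R2, 1R1, 2R2
The negation has an open branch (countermodel exists).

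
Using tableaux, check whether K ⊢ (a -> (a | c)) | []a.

Yes, valid

Tableau for the negation ~((a -> (a | c)) | []a):
1. ~((a -> (a | c)) | []a), w0
2. ~(a -> (a | c)), w0
3. ~[]a, w0
4. a, w0
5. ~(a | c), w0
6. ~a, w0
7. ~c, w0
Branch closes: a and ~a both at w0.
Every branch of the negation's tableau closes; the branch above is one of them.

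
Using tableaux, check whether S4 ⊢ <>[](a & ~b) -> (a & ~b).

Not valid

Tableau for the negation ~(<>[](a & ~b) -> (a & ~b)):
1. ~(<>[](a & ~b) -> (a & ~b)), 0
2. <>[](a & ~b), 0
3. ~(a & ~b), 0
4. b, 0
5. [](a & ~b), 1
6. a & ~b, 1
7. a, 1
8. ~b, 1
Accessibility: 0R0, 0R1, 1R1
The negation has an open branch (countermodel exists).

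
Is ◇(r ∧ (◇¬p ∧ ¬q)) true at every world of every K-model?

Tableau for the negation ¬◇(r ∧ (◇¬p ∧ ¬q)):
1. ¬◇(r ∧ (◇¬p ∧ ¬q)), w0
The negation has an open branch (countermodel exists).

No, not valid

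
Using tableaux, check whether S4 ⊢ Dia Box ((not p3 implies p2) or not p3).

Valid in S4

Tableau for the negation not Dia Box ((not p3 implies p2) or not p3):
1. not Dia Box ((not p3 implies p2) or not p3), 0
2. not Box ((not p3 implies p2) or not p3), 0
3. not ((not p3 implies p2) or not p3), 1
4. not (not p3 implies p2), 1
5. p3, 1
6. not p3, 1
7. not p2, 1
Accessibility: 0R0, 0R1, 1R1
Branch closes: p3 and not p3 both at 1.
Every branch of the negation's tableau closes; the branch above is one of them.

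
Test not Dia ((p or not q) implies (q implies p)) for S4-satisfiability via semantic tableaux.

No, unsatisfiable

1. not Dia ((p or not q) implies (q implies p)), 0
2. not ((p or not q) implies (q implies p)), 0
3. p or not q, 0
4. not (q implies p), 0
5. q, 0
6. not p, 0
7. not q, 0
Accessibility: 0R0
Branch closes: q and not q both at 0.
Every branch closes; the branch above is one of them.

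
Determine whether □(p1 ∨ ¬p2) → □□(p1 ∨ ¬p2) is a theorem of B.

Tableau for the negation ¬(□(p1 ∨ ¬p2) → □□(p1 ∨ ¬p2)):
1. ¬(□(p1 ∨ ¬p2) → □□(p1 ∨ ¬p2)), u
2. □(p1 ∨ ¬p2), u
3. ¬□□(p1 ∨ ¬p2), u
4. p1 ∨ ¬p2, u
5. ¬p2, u
6. ¬□(p1 ∨ ¬p2), v
7. p1 ∨ ¬p2, v
8. ¬p2, v
9. ¬(p1 ∨ ¬p2), w
10. ¬p1, w
11. p2, w
Accessibility: uRu, uRv, vRu, vRv, vRw, wRv, wRw
The negation has an open branch (countermodel exists).

No, not valid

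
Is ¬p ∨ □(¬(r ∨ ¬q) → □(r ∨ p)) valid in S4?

Tableau for the negation ¬(¬p ∨ □(¬(r ∨ ¬q) → □(r ∨ p))):
1. ¬(¬p ∨ □(¬(r ∨ ¬q) → □(r ∨ p))), 0
2. p, 0
3. ¬□(¬(r ∨ ¬q) → □(r ∨ p)), 0
4. ¬(¬(r ∨ ¬q) → □(r ∨ p)), 1
5. ¬(r ∨ ¬q), 1
6. ¬□(r ∨ p), 1
7. ¬r, 1
8. q, 1
9. ¬(r ∨ p), 2
10. ¬r, 2
11. ¬p, 2
Accessibility: 0R0, 0R1, 0R2, 1R1, 1R2, 2R2
The negation has an open branch (countermodel exists).

No, not valid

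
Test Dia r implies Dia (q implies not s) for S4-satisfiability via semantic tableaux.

1. Dia r implies Dia (q implies not s), u
2. Dia (q implies not s), u
3. q implies not s, v
4. not s, v
Accessibility: uRu, uRv, vRv

Satisfiable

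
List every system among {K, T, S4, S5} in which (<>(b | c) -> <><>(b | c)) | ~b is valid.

T, S4, S5

T-tableau for the negation ~((<>(b | c) -> <><>(b | c)) | ~b):
1. ~((<>(b | c) -> <><>(b | c)) | ~b), w0
2. ~(<>(b | c) -> <><>(b | c)), w0   [~|-rule on 1]
3. b, w0   [~|-rule on 1]
4. <>(b | c), w0   [~->-rule on 2]
5. ~<><>(b | c), w0   [~->-rule on 2]
6. ~<>(b | c), w0   [~<>-rule on 5 via w0Rw0]
7. ~(b | c), w0   [~<>-rule on 6 via w0Rw0]
8. ~b, w0   [~|-rule on 7]
9. ~c, w0   [~|-rule on 7]
Accessibility: w0Rw0
Branch closes: b and ~b both at w0.
Every branch closes (one shown): valid in T, hence also in S4, S5 (every theorem of T is a theorem of S4 and S5).
K-tableau for the negation ~((<>(b | c) -> <><>(b | c)) | ~b):
1. ~((<>(b | c) -> <><>(b | c)) | ~b), w0
2. ~(<>(b | c) -> <><>(b | c)), w0   [~|-rule on 1]
3. b, w0   [~|-rule on 1]
4. <>(b | c), w0   [~->-rule on 2]
5. ~<><>(b | c), w0   [~->-rule on 2]
6. b | c, w1   [<>-rule on 4: fresh world w1, w0Rw1]
7. ~<>(b | c), w1   [~<>-rule on 5 via w0Rw1]
8. c, w1   [|-rule on 6 (branches; this branch)]
Accessibility: w0Rw1
Complete open branch: countermodel on a K-frame, so not valid in K.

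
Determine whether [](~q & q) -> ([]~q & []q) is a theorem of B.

Valid

Tableau for the negation ~([](~q & q) -> ([]~q & []q)):
1. ~([](~q & q) -> ([]~q & []q)), 0
2. [](~q & q), 0   [~->-rule on 1]
3. ~([]~q & []q), 0   [~->-rule on 1]
4. ~q & q, 0   [[]-rule on 2 via 0R0]
5. ~q, 0   [&-rule on 4]
6. q, 0   [&-rule on 4]
Accessibility: 0R0
Branch closes: q and ~q both at 0.
All branches of the negation close; one closing branch shown above.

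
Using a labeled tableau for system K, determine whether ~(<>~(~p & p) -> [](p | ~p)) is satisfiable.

1. ~(<>~(~p & p) -> [](p | ~p)), u
2. <>~(~p & p), u   [~->-rule on 1]
3. ~[](p | ~p), u   [~->-rule on 1]
4. ~(~p & p), v   [<>-rule on 2: fresh world v, uRv]
5. ~p, v   [~&-rule on 4 (branches; this branch)]
6. ~(p | ~p), w   [~[]-rule on 3: fresh world w, uRw]
7. ~p, w   [~|-rule on 6]
8. p, w   [~|-rule on 6]
Accessibility: uRv, uRw
Branch closes: p and ~p both at w.
(One branch shown.) All branches close.

No, unsatisfiable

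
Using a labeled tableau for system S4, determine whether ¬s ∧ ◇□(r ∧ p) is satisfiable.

Yes, satisfiable

1. ¬s ∧ ◇□(r ∧ p), 0
2. ¬s, 0
3. ◇□(r ∧ p), 0
4. □(r ∧ p), 1
5. r ∧ p, 1
6. r, 1
7. p, 1
Accessibility: 0R0, 0R1, 1R1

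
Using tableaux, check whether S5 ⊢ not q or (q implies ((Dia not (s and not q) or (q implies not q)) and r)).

Tableau for the negation not (not q or (q implies ((Dia not (s and not q) or (q implies not q)) and r))):
1. not (not q or (q implies ((Dia not (s and not q) or (q implies not q)) and r))), w0
2. q, w0
3. not (q implies ((Dia not (s and not q) or (q implies not q)) and r)), w0
4. not ((Dia not (s and not q) or (q implies not q)) and r), w0
5. not r, w0
Accessibility: w0Rw0
The negation has an open branch (countermodel exists).

No, not valid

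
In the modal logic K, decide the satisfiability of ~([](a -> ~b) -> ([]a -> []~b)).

1. ~([](a -> ~b) -> ([]a -> []~b)), w0
2. [](a -> ~b), w0
3. ~([]a -> []~b), w0
4. []a, w0
5. ~[]~b, w0
6. b, w1
7. a -> ~b, w1
8. a, w1
9. ~b, w1
Accessibility: w0Rw1
Branch closes: b and ~b both at w1.
All branches of the tableau close; one closing branch shown above.

No, unsatisfiable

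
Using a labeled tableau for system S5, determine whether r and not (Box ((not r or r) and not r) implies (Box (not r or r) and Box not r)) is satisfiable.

1. r and not (Box ((not r or r) and not r) implies (Box (not r or r) and Box not r)), w0
2. r, w0   [and-rule on 1]
3. not (Box ((not r or r) and not r) implies (Box (not r or r) and Box not r)), w0   [and-rule on 1]
4. Box ((not r or r) and not r), w0   [neg-implies-rule on 3]
5. not (Box (not r or r) and Box not r), w0   [neg-implies-rule on 3]
6. (not r or r) and not r, w0   [Box-rule on 4 via w0Rw0]
7. not r or r, w0   [and-rule on 6]
8. not r, w0   [and-rule on 6]
Accessibility: w0Rw0
Branch closes: r and not r both at w0.
All branches of the tableau close; one closing branch shown above.

Unsatisfiable (every branch closes)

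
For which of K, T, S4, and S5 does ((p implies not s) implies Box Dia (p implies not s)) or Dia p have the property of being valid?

T, S4, S5

K-tableau for the negation not (((p implies not s) implies Box Dia (p implies not s)) or Dia p):
1. not (((p implies not s) implies Box Dia (p implies not s)) or Dia p), 0
2. not ((p implies not s) implies Box Dia (p implies not s)), 0
3. not Dia p, 0
4. p implies not s, 0
5. not Box Dia (p implies not s), 0
6. not s, 0
7. not Dia (p implies not s), 1
8. not p, 1
Accessibility: 0R1
Complete open branch: countermodel on a K-frame, so not valid in K.
T-tableau for the negation not (((p implies not s) implies Box Dia (p implies not s)) or Dia p):
1. not (((p implies not s) implies Box Dia (p implies not s)) or Dia p), 0
2. not ((p implies not s) implies Box Dia (p implies not s)), 0
3. not Dia p, 0
4. p implies not s, 0
5. not Box Dia (p implies not s), 0
6. not p, 0
7. not s, 0
8. not Dia (p implies not s), 1
9. not p, 1
10. not (p implies not s), 1
11. p, 1
12. s, 1
Accessibility: 0R0, 0R1, 1R1
Branch closes: p and not p both at 1.
Every branch closes (one shown): valid in T, hence also in S4, S5 (every theorem of T is a theorem of S4 and S5).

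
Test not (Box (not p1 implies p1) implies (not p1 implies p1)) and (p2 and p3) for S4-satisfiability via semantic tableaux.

1. not (Box (not p1 implies p1) implies (not p1 implies p1)) and (p2 and p3), 0
2. not (Box (not p1 implies p1) implies (not p1 implies p1)), 0
3. p2 and p3, 0
4. Box (not p1 implies p1), 0
5. not (not p1 implies p1), 0
6. p2, 0
7. p3, 0
8. not p1, 0
9. not p1 implies p1, 0
10. p1, 0
Accessibility: 0R0
Branch closes: p1 and not p1 both at 0.
All branches of the tableau close; one closing branch shown above.

No, unsatisfiable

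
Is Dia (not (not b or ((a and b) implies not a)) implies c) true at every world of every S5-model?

Invalid (countermodel exists)

Tableau for the negation not Dia (not (not b or ((a and b) implies not a)) implies c):
1. not Dia (not (not b or ((a and b) implies not a)) implies c), w0
2. not (not (not b or ((a and b) implies not a)) implies c), w0
3. not (not b or ((a and b) implies not a)), w0
4. not c, w0
5. b, w0
6. not ((a and b) implies not a), w0
7. a and b, w0
8. a, w0
Accessibility: w0Rw0
The negation has an open branch (countermodel exists).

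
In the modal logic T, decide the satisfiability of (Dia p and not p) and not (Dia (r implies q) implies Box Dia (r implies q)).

Satisfiable (open branch found)

1. (Dia p and not p) and not (Dia (r implies q) implies Box Dia (r implies q)), w0
2. Dia p and not p, w0
3. not (Dia (r implies q) implies Box Dia (r implies q)), w0
4. Dia p, w0
5. not p, w0
6. Dia (r implies q), w0
7. not Box Dia (r implies q), w0
8. p, w1
9. r implies q, w2
10. q, w2
11. not Dia (r implies q), w3
12. not (r implies q), w3
13. r, w3
14. not q, w3
Accessibility: w0Rw0, w0Rw1, w0Rw2, w0Rw3, w1Rw1, w2Rw2, w3Rw3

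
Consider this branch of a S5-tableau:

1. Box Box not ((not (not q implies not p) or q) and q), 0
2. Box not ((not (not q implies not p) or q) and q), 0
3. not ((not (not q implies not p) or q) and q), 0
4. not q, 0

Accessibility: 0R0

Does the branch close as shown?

Not closed

No world carries both an atom and its negation.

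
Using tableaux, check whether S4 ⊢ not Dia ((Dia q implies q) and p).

Tableau for the negation Dia ((Dia q implies q) and p):
1. Dia ((Dia q implies q) and p), u
2. (Dia q implies q) and p, v
3. Dia q implies q, v
4. p, v
5. q, v
Accessibility: uRu, uRv, vRv
The negation has an open branch (countermodel exists).

Not valid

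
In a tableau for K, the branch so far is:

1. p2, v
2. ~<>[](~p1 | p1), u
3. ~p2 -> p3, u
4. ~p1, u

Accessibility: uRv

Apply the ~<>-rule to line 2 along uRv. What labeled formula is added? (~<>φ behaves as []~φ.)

~[](~p1 | p1), v

~<>φ behaves as []~φ: propagate the negated body to each accessible world.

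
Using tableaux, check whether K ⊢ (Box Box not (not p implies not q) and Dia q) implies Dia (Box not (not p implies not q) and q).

Tableau for the negation not ((Box Box not (not p implies not q) and Dia q) implies Dia (Box not (not p implies not q) and q)):
1. not ((Box Box not (not p implies not q) and Dia q) implies Dia (Box not (not p implies not q) and q)), 0
2. Box Box not (not p implies not q) and Dia q, 0
3. not Dia (Box not (not p implies not q) and q), 0
4. Box Box not (not p implies not q), 0
5. Dia q, 0
6. q, 1
7. not (Box not (not p implies not q) and q), 1
8. Box not (not p implies not q), 1
9. not Box not (not p implies not q), 1
10. not p implies not q, 2
11. not (not p implies not q), 2
12. not p, 2
13. q, 2
14. not q, 2
Accessibility: 0R1, 1R2
Branch closes: q and not q both at 2.
Every branch of the negation's tableau closes; the branch above is one of them.

Valid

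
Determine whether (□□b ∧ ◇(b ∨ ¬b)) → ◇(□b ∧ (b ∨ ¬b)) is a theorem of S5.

Yes, valid

Tableau for the negation ¬((□□b ∧ ◇(b ∨ ¬b)) → ◇(□b ∧ (b ∨ ¬b))):
1. ¬((□□b ∧ ◇(b ∨ ¬b)) → ◇(□b ∧ (b ∨ ¬b))), u
2. □□b ∧ ◇(b ∨ ¬b), u
3. ¬◇(□b ∧ (b ∨ ¬b)), u
4. □□b, u
5. ◇(b ∨ ¬b), u
6. ¬(□b ∧ (b ∨ ¬b)), u
7. □b, u
8. b, u
9. ¬□b, u
10. b ∨ ¬b, v
11. ¬(□b ∧ (b ∨ ¬b)), v
12. □b, v
13. b, v
14. ¬□b, v
15. ¬b, w
16. ¬(□b ∧ (b ∨ ¬b)), w
17. □b, w
18. b, w
Accessibility: uRu, uRv, uRw, vRu, vRv, vRw, wRu, wRv, wRw
Branch closes: b and ¬b both at w.
All branches of the negation close; one closing branch shown above.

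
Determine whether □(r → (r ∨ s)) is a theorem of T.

Valid

Tableau for the negation ¬□(r → (r ∨ s)):
1. ¬□(r → (r ∨ s)), 0
2. ¬(r → (r ∨ s)), 1   [¬□-rule on 1: fresh world 1, 0R1]
3. r, 1   [¬→-rule on 2]
4. ¬(r ∨ s), 1   [¬→-rule on 2]
5. ¬r, 1   [¬∨-rule on 4]
6. ¬s, 1   [¬∨-rule on 4]
Accessibility: 0R0, 0R1, 1R1
Branch closes: r and ¬r both at 1.
All branches of the negation close; one closing branch shown above.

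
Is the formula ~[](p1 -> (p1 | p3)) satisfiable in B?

1. ~[](p1 -> (p1 | p3)), w0
2. ~(p1 -> (p1 | p3)), w1
3. p1, w1
4. ~(p1 | p3), w1
5. ~p1, w1
6. ~p3, w1
Accessibility: w0Rw0, w0Rw1, w1Rw0, w1Rw1
Branch closes: p1 and ~p1 both at w1.
Every branch closes; the branch above is one of them.

Unsatisfiable (every branch closes)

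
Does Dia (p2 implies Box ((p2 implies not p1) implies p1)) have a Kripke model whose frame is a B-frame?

1. Dia (p2 implies Box ((p2 implies not p1) implies p1)), 0
2. p2 implies Box ((p2 implies not p1) implies p1), 1
3. Box ((p2 implies not p1) implies p1), 1
4. (p2 implies not p1) implies p1, 0
5. (p2 implies not p1) implies p1, 1
6. p1, 0
7. p1, 1
Accessibility: 0R0, 0R1, 1R0, 1R1

Yes, satisfiable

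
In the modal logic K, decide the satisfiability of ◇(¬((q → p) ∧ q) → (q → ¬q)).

Yes, satisfiable

1. ◇(¬((q → p) ∧ q) → (q → ¬q)), w0
2. ¬((q → p) ∧ q) → (q → ¬q), w1   [◇-rule on 1: fresh world w1, w0Rw1]
3. q → ¬q, w1   [→-rule on 2 (branches; this branch)]
4. ¬q, w1   [→-rule on 3 (branches; this branch)]
Accessibility: w0Rw1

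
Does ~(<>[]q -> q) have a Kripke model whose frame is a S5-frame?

1. ~(<>[]q -> q), w0
2. <>[]q, w0
3. ~q, w0
4. []q, w1
5. q, w0
Accessibility: w0Rw0, w0Rw1, w1Rw0, w1Rw1
Branch closes: q and ~q both at w0.
All branches of the tableau close; one closing branch shown above.

Unsatisfiable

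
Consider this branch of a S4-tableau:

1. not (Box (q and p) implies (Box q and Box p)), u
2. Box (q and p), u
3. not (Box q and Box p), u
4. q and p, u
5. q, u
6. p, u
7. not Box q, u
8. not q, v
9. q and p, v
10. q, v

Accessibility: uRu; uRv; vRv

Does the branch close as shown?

Closed

Both q and not q appear at v.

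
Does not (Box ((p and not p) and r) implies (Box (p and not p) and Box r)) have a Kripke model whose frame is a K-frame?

1. not (Box ((p and not p) and r) implies (Box (p and not p) and Box r)), 0
2. Box ((p and not p) and r), 0   [neg-implies-rule on 1]
3. not (Box (p and not p) and Box r), 0   [neg-implies-rule on 1]
4. not Box (p and not p), 0   [neg-and-rule on 3 (branches; this branch)]
5. not (p and not p), 1   [neg-Box-rule on 4: fresh world 1, 0R1]
6. (p and not p) and r, 1   [Box-rule on 2 via 0R1]
7. p and not p, 1   [and-rule on 6]
8. r, 1   [and-rule on 6]
9. p, 1   [and-rule on 7]
10. not p, 1   [and-rule on 7]
Accessibility: 0R1
Branch closes: p and not p both at 1.
All branches of the tableau close; one closing branch shown above.

Unsatisfiable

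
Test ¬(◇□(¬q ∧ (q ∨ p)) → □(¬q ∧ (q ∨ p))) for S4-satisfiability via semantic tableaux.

Yes, satisfiable

1. ¬(◇□(¬q ∧ (q ∨ p)) → □(¬q ∧ (q ∨ p))), 0
2. ◇□(¬q ∧ (q ∨ p)), 0   [¬→-rule on 1]
3. ¬□(¬q ∧ (q ∨ p)), 0   [¬→-rule on 1]
4. □(¬q ∧ (q ∨ p)), 1   [◇-rule on 2: fresh world 1, 0R1]
5. ¬q ∧ (q ∨ p), 1   [□-rule on 4 via 1R1]
6. ¬q, 1   [∧-rule on 5]
7. q ∨ p, 1   [∧-rule on 5]
8. p, 1   [∨-rule on 7 (branches; this branch)]
9. ¬(¬q ∧ (q ∨ p)), 2   [¬□-rule on 3: fresh world 2, 0R2]
10. ¬(q ∨ p), 2   [¬∧-rule on 9 (branches; this branch)]
11. ¬q, 2   [¬∨-rule on 10]
12. ¬p, 2   [¬∨-rule on 10]
Accessibility: 0R0, 0R1, 0R2, 1R1, 2R2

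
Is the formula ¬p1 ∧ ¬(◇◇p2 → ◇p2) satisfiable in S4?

Unsatisfiable

1. ¬p1 ∧ ¬(◇◇p2 → ◇p2), 0
2. ¬p1, 0   [∧-rule on 1]
3. ¬(◇◇p2 → ◇p2), 0   [∧-rule on 1]
4. ◇◇p2, 0   [¬→-rule on 3]
5. ¬◇p2, 0   [¬→-rule on 3]
6. ¬p2, 0   [¬◇-rule on 5 via 0R0]
7. ◇p2, 1   [◇-rule on 4: fresh world 1, 0R1]
8. ¬p2, 1   [¬◇-rule on 5 via 0R1]
9. p2, 2   [◇-rule on 7: fresh world 2, 1R2]
10. ¬p2, 2   [¬◇-rule on 5 via 0R2]
Accessibility: 0R0, 0R1, 0R2, 1R1, 1R2, 2R2
Branch closes: p2 and ¬p2 both at 2.
All branches of the tableau close; one closing branch shown above.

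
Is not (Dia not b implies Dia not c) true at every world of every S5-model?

Tableau for the negation Dia not b implies Dia not c:
1. Dia not b implies Dia not c, w0
2. Dia not c, w0   [implies-rule on 1 (branches; this branch)]
3. not c, w1   [Dia-rule on 2: fresh world w1, w0Rw1]
Accessibility: w0Rw0, w0Rw1, w1Rw0, w1Rw1
The negation has an open branch (countermodel exists).

Invalid (countermodel exists)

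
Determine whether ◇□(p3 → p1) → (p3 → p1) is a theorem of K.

Tableau for the negation ¬(◇□(p3 → p1) → (p3 → p1)):
1. ¬(◇□(p3 → p1) → (p3 → p1)), u
2. ◇□(p3 → p1), u
3. ¬(p3 → p1), u
4. p3, u
5. ¬p1, u
6. □(p3 → p1), v
Accessibility: uRv
The negation has an open branch (countermodel exists).

Invalid (countermodel exists)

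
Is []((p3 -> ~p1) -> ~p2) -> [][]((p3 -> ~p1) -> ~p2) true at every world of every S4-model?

Valid in S4

Tableau for the negation ~([]((p3 -> ~p1) -> ~p2) -> [][]((p3 -> ~p1) -> ~p2)):
1. ~([]((p3 -> ~p1) -> ~p2) -> [][]((p3 -> ~p1) -> ~p2)), w0
2. []((p3 -> ~p1) -> ~p2), w0
3. ~[][]((p3 -> ~p1) -> ~p2), w0
4. (p3 -> ~p1) -> ~p2, w0
5. ~(p3 -> ~p1), w0
6. p3, w0
7. p1, w0
8. ~[]((p3 -> ~p1) -> ~p2), w1
9. (p3 -> ~p1) -> ~p2, w1
10. ~(p3 -> ~p1), w1
11. p3, w1
12. p1, w1
13. ~((p3 -> ~p1) -> ~p2), w2
14. p3 -> ~p1, w2
15. p2, w2
16. (p3 -> ~p1) -> ~p2, w2
17. ~p1, w2
18. ~(p3 -> ~p1), w2
19. p3, w2
20. p1, w2
Accessibility: w0Rw0, w0Rw1, w0Rw2, w1Rw1, w1Rw2, w2Rw2
Branch closes: p1 and ~p1 both at w2.
Every branch of the negation's tableau closes; the branch above is one of them.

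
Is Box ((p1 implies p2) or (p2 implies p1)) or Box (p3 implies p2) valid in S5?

Tableau for the negation not (Box ((p1 implies p2) or (p2 implies p1)) or Box (p3 implies p2)):
1. not (Box ((p1 implies p2) or (p2 implies p1)) or Box (p3 implies p2)), u
2. not Box ((p1 implies p2) or (p2 implies p1)), u
3. not Box (p3 implies p2), u
4. not ((p1 implies p2) or (p2 implies p1)), v
5. not (p1 implies p2), v
6. not (p2 implies p1), v
7. p1, v
8. not p2, v
9. p2, v
10. not p1, v
Accessibility: uRu, uRv, vRu, vRv
Branch closes: p2 and not p2 both at v.
Every branch of the negation's tableau closes; the branch above is one of them.

Valid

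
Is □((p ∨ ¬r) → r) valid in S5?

Tableau for the negation ¬□((p ∨ ¬r) → r):
1. ¬□((p ∨ ¬r) → r), 0
2. ¬((p ∨ ¬r) → r), 1   [¬□-rule on 1: fresh world 1, 0R1]
3. p ∨ ¬r, 1   [¬→-rule on 2]
4. ¬r, 1   [¬→-rule on 2]
Accessibility: 0R0, 0R1, 1R0, 1R1
The negation has an open branch (countermodel exists).

Invalid (countermodel exists)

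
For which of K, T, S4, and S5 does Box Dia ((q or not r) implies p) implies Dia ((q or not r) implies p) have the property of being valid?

T, S4, S5

K-tableau for the negation not (Box Dia ((q or not r) implies p) implies Dia ((q or not r) implies p)):
1. not (Box Dia ((q or not r) implies p) implies Dia ((q or not r) implies p)), 0
2. Box Dia ((q or not r) implies p), 0
3. not Dia ((q or not r) implies p), 0
Complete open branch: countermodel on a K-frame, so not valid in K.
T-tableau for the negation not (Box Dia ((q or not r) implies p) implies Dia ((q or not r) implies p)):
1. not (Box Dia ((q or not r) implies p) implies Dia ((q or not r) implies p)), 0
2. Box Dia ((q or not r) implies p), 0
3. not Dia ((q or not r) implies p), 0
4. Dia ((q or not r) implies p), 0
5. not ((q or not r) implies p), 0
6. q or not r, 0
7. not p, 0
8. not r, 0
9. (q or not r) implies p, 1
10. Dia ((q or not r) implies p), 1
11. not ((q or not r) implies p), 1
12. q or not r, 1
13. not p, 1
14. not (q or not r), 1
15. not q, 1
16. r, 1
17. not r, 1
Accessibility: 0R0, 0R1, 1R1
Branch closes: r and not r both at 1.
Every branch closes (one shown): valid in T, hence also in S4, S5 (every theorem of T is a theorem of S4 and S5).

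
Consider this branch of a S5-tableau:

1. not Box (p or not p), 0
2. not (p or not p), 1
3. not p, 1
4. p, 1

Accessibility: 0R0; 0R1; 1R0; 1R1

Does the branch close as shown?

Both p and not p appear at 1.

Yes, closed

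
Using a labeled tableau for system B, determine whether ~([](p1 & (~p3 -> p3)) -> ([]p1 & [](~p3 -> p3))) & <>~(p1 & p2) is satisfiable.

No, unsatisfiable

1. ~([](p1 & (~p3 -> p3)) -> ([]p1 & [](~p3 -> p3))) & <>~(p1 & p2), 0
2. ~([](p1 & (~p3 -> p3)) -> ([]p1 & [](~p3 -> p3))), 0
3. <>~(p1 & p2), 0
4. [](p1 & (~p3 -> p3)), 0
5. ~([]p1 & [](~p3 -> p3)), 0
6. p1 & (~p3 -> p3), 0
7. p1, 0
8. ~p3 -> p3, 0
9. ~[](~p3 -> p3), 0
10. p3, 0
11. ~(p1 & p2), 1
12. p1 & (~p3 -> p3), 1
13. p1, 1
14. ~p3 -> p3, 1
15. ~p2, 1
16. p3, 1
17. ~(~p3 -> p3), 2
18. ~p3, 2
19. p1 & (~p3 -> p3), 2
20. p1, 2
21. ~p3 -> p3, 2
22. p3, 2
Accessibility: 0R0, 0R1, 0R2, 1R0, 1R1, 2R0, 2R2
Branch closes: p3 and ~p3 both at 2.
(One branch shown.) All branches close.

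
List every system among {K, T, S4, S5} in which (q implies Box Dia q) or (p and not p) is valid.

S5-tableau for the negation not ((q implies Box Dia q) or (p and not p)):
1. not ((q implies Box Dia q) or (p and not p)), w0
2. not (q implies Box Dia q), w0
3. not (p and not p), w0
4. q, w0
5. not Box Dia q, w0
6. p, w0
7. not Dia q, w1
8. not q, w0
Accessibility: w0Rw0, w0Rw1, w1Rw0, w1Rw1
Branch closes: q and not q both at w0.
Every branch closes (one shown): valid in S5.
S4-tableau for the negation not ((q implies Box Dia q) or (p and not p)):
1. not ((q implies Box Dia q) or (p and not p)), w0
2. not (q implies Box Dia q), w0
3. not (p and not p), w0
4. q, w0
5. not Box Dia q, w0
6. p, w0
7. not Dia q, w1
8. not q, w1
Accessibility: w0Rw0, w0Rw1, w1Rw1
Complete open branch: countermodel on an S4-frame, so not valid in S4, nor in K, T (the same frame is also a K-frame and a T-frame).

S5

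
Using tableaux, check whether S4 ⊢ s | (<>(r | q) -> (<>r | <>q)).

Valid in S4

Tableau for the negation ~(s | (<>(r | q) -> (<>r | <>q))):
1. ~(s | (<>(r | q) -> (<>r | <>q))), u
2. ~s, u   [~|-rule on 1]
3. ~(<>(r | q) -> (<>r | <>q)), u   [~|-rule on 1]
4. <>(r | q), u   [~->-rule on 3]
5. ~(<>r | <>q), u   [~->-rule on 3]
6. ~<>r, u   [~|-rule on 5]
7. ~<>q, u   [~|-rule on 5]
8. ~r, u   [~<>-rule on 6 via uRu]
9. ~q, u   [~<>-rule on 7 via uRu]
10. r | q, v   [<>-rule on 4: fresh world v, uRv]
11. ~r, v   [~<>-rule on 6 via uRv]
12. ~q, v   [~<>-rule on 7 via uRv]
13. q, v   [|-rule on 10 (branches; this branch)]
Accessibility: uRu, uRv, vRv
Branch closes: q and ~q both at v.
Every branch of the negation's tableau closes; the branch above is one of them.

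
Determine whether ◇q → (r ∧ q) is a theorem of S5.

Tableau for the negation ¬(◇q → (r ∧ q)):
1. ¬(◇q → (r ∧ q)), w0
2. ◇q, w0
3. ¬(r ∧ q), w0
4. ¬q, w0
5. q, w1
Accessibility: w0Rw0, w0Rw1, w1Rw0, w1Rw1
The negation has an open branch (countermodel exists).

No, not valid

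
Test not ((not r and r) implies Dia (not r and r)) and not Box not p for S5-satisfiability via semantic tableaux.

Unsatisfiable (every branch closes)

1. not ((not r and r) implies Dia (not r and r)) and not Box not p, u
2. not ((not r and r) implies Dia (not r and r)), u
3. not Box not p, u
4. not r and r, u
5. not Dia (not r and r), u
6. not r, u
7. r, u
Accessibility: uRu
Branch closes: r and not r both at u.
Every branch closes; the branch above is one of them.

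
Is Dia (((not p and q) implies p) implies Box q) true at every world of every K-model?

Not valid

Tableau for the negation not Dia (((not p and q) implies p) implies Box q):
1. not Dia (((not p and q) implies p) implies Box q), 0
The negation has an open branch (countermodel exists).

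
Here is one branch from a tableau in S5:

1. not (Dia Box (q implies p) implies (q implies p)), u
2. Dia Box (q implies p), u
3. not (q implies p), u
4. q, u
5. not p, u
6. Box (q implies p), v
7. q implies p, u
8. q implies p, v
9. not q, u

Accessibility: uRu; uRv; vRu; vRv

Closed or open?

Both q and not q appear at u.

Yes, closed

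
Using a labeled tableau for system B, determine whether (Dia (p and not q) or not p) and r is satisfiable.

Satisfiable (open branch found)

1. (Dia (p and not q) or not p) and r, u
2. Dia (p and not q) or not p, u   [and-rule on 1]
3. r, u   [and-rule on 1]
4. not p, u   [or-rule on 2 (branches; this branch)]
Accessibility: uRu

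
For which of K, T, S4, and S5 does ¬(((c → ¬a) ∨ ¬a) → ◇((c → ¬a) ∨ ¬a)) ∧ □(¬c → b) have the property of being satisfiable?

K-tableau for the formula:
1. ¬(((c → ¬a) ∨ ¬a) → ◇((c → ¬a) ∨ ¬a)) ∧ □(¬c → b), 0
2. ¬(((c → ¬a) ∨ ¬a) → ◇((c → ¬a) ∨ ¬a)), 0
3. □(¬c → b), 0
4. (c → ¬a) ∨ ¬a, 0
5. ¬◇((c → ¬a) ∨ ¬a), 0
6. ¬a, 0
Complete open branch: satisfiable in K.
T-tableau for the formula:
1. ¬(((c → ¬a) ∨ ¬a) → ◇((c → ¬a) ∨ ¬a)) ∧ □(¬c → b), 0
2. ¬(((c → ¬a) ∨ ¬a) → ◇((c → ¬a) ∨ ¬a)), 0
3. □(¬c → b), 0
4. (c → ¬a) ∨ ¬a, 0
5. ¬◇((c → ¬a) ∨ ¬a), 0
6. ¬c → b, 0
7. ¬((c → ¬a) ∨ ¬a), 0
8. ¬(c → ¬a), 0
9. a, 0
10. c, 0
11. c → ¬a, 0
12. b, 0
13. ¬a, 0
Accessibility: 0R0
Branch closes: a and ¬a both at 0.
Every branch closes (one shown): unsatisfiable in T, hence also in S4, S5 (every S4/S5-frame is a T-frame).

K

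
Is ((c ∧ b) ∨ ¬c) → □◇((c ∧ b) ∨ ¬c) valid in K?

Tableau for the negation ¬(((c ∧ b) ∨ ¬c) → □◇((c ∧ b) ∨ ¬c)):
1. ¬(((c ∧ b) ∨ ¬c) → □◇((c ∧ b) ∨ ¬c)), w0
2. (c ∧ b) ∨ ¬c, w0
3. ¬□◇((c ∧ b) ∨ ¬c), w0
4. ¬c, w0
5. ¬◇((c ∧ b) ∨ ¬c), w1
Accessibility: w0Rw1
The negation has an open branch (countermodel exists).

No, not valid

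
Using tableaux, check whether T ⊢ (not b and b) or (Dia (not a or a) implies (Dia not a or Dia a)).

Tableau for the negation not ((not b and b) or (Dia (not a or a) implies (Dia not a or Dia a))):
1. not ((not b and b) or (Dia (not a or a) implies (Dia not a or Dia a))), u
2. not (not b and b), u
3. not (Dia (not a or a) implies (Dia not a or Dia a)), u
4. Dia (not a or a), u
5. not (Dia not a or Dia a), u
6. not Dia not a, u
7. not Dia a, u
8. a, u
9. not a, u
Accessibility: uRu
Branch closes: a and not a both at u.
All branches of the negation close; one closing branch shown above.

Yes, valid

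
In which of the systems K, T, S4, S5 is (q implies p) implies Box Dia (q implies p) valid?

S5

S4-tableau for the negation not ((q implies p) implies Box Dia (q implies p)):
1. not ((q implies p) implies Box Dia (q implies p)), w0
2. q implies p, w0   [neg-implies-rule on 1]
3. not Box Dia (q implies p), w0   [neg-implies-rule on 1]
4. p, w0   [implies-rule on 2 (branches; this branch)]
5. not Dia (q implies p), w1   [neg-Box-rule on 3: fresh world w1, w0Rw1]
6. not (q implies p), w1   [neg-Dia-rule on 5 via w1Rw1]
7. q, w1   [neg-implies-rule on 6]
8. not p, w1   [neg-implies-rule on 6]
Accessibility: w0Rw0, w0Rw1, w1Rw1
Complete open branch: countermodel on an S4-frame, so not valid in S4, nor in K, T (the same frame is also a K-frame and a T-frame).
S5-tableau for the negation not ((q implies p) implies Box Dia (q implies p)):
1. not ((q implies p) implies Box Dia (q implies p)), w0
2. q implies p, w0   [neg-implies-rule on 1]
3. not Box Dia (q implies p), w0   [neg-implies-rule on 1]
4. p, w0   [implies-rule on 2 (branches; this branch)]
5. not Dia (q implies p), w1   [neg-Box-rule on 3: fresh world w1, w0Rw1]
6. not (q implies p), w0   [neg-Dia-rule on 5 via w1Rw0]
7. q, w0   [neg-implies-rule on 6]
8. not p, w0   [neg-implies-rule on 6]
Accessibility: w0Rw0, w0Rw1, w1Rw0, w1Rw1
Branch closes: p and not p both at w0.
Every branch closes (one shown): valid in S5.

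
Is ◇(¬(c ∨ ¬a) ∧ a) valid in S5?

Invalid (countermodel exists)

Tableau for the negation ¬◇(¬(c ∨ ¬a) ∧ a):
1. ¬◇(¬(c ∨ ¬a) ∧ a), w0
2. ¬(¬(c ∨ ¬a) ∧ a), w0
3. ¬a, w0
Accessibility: w0Rw0
The negation has an open branch (countermodel exists).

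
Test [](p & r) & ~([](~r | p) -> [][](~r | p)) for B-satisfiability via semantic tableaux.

1. [](p & r) & ~([](~r | p) -> [][](~r | p)), 0
2. [](p & r), 0   [&-rule on 1]
3. ~([](~r | p) -> [][](~r | p)), 0   [&-rule on 1]
4. [](~r | p), 0   [~->-rule on 3]
5. ~[][](~r | p), 0   [~->-rule on 3]
6. p & r, 0   [[]-rule on 2 via 0R0]
7. p, 0   [&-rule on 6]
8. r, 0   [&-rule on 6]
9. ~r | p, 0   [[]-rule on 4 via 0R0]
10. ~[](~r | p), 1   [~[]-rule on 5: fresh world 1, 0R1]
11. p & r, 1   [[]-rule on 2 via 0R1]
12. p, 1   [&-rule on 11]
13. r, 1   [&-rule on 11]
14. ~r | p, 1   [[]-rule on 4 via 0R1]
15. ~(~r | p), 2   [~[]-rule on 10: fresh world 2, 1R2]
16. r, 2   [~|-rule on 15]
17. ~p, 2   [~|-rule on 15]
Accessibility: 0R0, 0R1, 1R0, 1R1, 1R2, 2R1, 2R2

Satisfiable (open branch found)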